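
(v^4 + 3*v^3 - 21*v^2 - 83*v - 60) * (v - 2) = v^5 + v^4 - 27*v^3 - 41*v^2 + 106*v + 120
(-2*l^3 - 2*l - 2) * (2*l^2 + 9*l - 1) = -4*l^5 - 18*l^4 - 2*l^3 - 22*l^2 - 16*l + 2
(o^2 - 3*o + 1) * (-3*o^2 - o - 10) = -3*o^4 + 8*o^3 - 10*o^2 + 29*o - 10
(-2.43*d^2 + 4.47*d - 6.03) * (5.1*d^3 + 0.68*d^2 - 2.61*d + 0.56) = -12.393*d^5 + 21.1446*d^4 - 21.3711*d^3 - 17.1279*d^2 + 18.2415*d - 3.3768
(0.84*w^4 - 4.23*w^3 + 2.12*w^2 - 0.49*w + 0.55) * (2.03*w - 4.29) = 1.7052*w^5 - 12.1905*w^4 + 22.4503*w^3 - 10.0895*w^2 + 3.2186*w - 2.3595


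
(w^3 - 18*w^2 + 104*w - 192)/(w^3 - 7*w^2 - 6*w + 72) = (w - 8)/(w + 3)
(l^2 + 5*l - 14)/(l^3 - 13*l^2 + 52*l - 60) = (l + 7)/(l^2 - 11*l + 30)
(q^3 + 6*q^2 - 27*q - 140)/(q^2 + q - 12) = (q^2 + 2*q - 35)/(q - 3)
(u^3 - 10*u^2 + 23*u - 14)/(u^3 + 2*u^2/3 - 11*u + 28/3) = 3*(u^2 - 9*u + 14)/(3*u^2 + 5*u - 28)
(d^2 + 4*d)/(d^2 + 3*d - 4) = d/(d - 1)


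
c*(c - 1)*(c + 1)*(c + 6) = c^4 + 6*c^3 - c^2 - 6*c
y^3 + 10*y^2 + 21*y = y*(y + 3)*(y + 7)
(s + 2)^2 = s^2 + 4*s + 4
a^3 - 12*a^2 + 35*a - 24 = (a - 8)*(a - 3)*(a - 1)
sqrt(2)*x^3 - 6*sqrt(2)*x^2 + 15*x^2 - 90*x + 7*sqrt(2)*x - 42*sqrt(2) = (x - 6)*(x + 7*sqrt(2))*(sqrt(2)*x + 1)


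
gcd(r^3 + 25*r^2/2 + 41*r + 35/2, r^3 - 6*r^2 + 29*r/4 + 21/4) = r + 1/2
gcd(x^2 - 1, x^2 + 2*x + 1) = x + 1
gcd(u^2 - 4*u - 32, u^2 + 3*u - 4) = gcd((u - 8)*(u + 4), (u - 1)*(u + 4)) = u + 4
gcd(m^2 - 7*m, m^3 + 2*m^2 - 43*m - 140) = m - 7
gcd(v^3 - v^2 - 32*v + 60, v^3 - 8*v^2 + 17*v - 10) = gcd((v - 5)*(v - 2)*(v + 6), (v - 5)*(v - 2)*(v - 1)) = v^2 - 7*v + 10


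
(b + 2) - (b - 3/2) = 7/2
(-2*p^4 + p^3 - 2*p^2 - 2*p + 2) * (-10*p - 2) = 20*p^5 - 6*p^4 + 18*p^3 + 24*p^2 - 16*p - 4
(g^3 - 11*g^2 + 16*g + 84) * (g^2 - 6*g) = g^5 - 17*g^4 + 82*g^3 - 12*g^2 - 504*g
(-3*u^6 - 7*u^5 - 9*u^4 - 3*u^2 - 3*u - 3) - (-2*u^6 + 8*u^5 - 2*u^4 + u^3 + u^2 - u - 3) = -u^6 - 15*u^5 - 7*u^4 - u^3 - 4*u^2 - 2*u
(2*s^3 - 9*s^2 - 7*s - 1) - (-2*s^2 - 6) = 2*s^3 - 7*s^2 - 7*s + 5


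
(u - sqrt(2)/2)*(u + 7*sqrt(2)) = u^2 + 13*sqrt(2)*u/2 - 7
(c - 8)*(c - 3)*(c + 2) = c^3 - 9*c^2 + 2*c + 48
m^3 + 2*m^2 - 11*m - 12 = (m - 3)*(m + 1)*(m + 4)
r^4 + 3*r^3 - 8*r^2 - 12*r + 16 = (r - 2)*(r - 1)*(r + 2)*(r + 4)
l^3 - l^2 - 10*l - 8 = (l - 4)*(l + 1)*(l + 2)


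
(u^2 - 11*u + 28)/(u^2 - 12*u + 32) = (u - 7)/(u - 8)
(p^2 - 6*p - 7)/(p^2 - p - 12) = (-p^2 + 6*p + 7)/(-p^2 + p + 12)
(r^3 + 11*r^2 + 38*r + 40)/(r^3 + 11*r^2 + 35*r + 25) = (r^2 + 6*r + 8)/(r^2 + 6*r + 5)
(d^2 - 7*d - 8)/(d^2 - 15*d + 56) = (d + 1)/(d - 7)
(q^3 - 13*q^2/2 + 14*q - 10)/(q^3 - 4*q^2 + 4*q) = (q - 5/2)/q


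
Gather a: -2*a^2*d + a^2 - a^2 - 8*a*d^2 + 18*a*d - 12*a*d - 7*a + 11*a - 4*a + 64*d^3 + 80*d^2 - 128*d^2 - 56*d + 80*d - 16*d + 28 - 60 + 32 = -2*a^2*d + a*(-8*d^2 + 6*d) + 64*d^3 - 48*d^2 + 8*d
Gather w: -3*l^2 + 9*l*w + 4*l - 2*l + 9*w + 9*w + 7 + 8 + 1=-3*l^2 + 2*l + w*(9*l + 18) + 16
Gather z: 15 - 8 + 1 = 8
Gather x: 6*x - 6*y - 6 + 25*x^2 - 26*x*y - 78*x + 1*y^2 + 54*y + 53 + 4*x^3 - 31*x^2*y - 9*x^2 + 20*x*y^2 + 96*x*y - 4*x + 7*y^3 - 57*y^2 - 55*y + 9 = 4*x^3 + x^2*(16 - 31*y) + x*(20*y^2 + 70*y - 76) + 7*y^3 - 56*y^2 - 7*y + 56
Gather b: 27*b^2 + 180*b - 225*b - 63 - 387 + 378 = 27*b^2 - 45*b - 72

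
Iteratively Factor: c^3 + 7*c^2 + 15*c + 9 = (c + 3)*(c^2 + 4*c + 3) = (c + 3)^2*(c + 1)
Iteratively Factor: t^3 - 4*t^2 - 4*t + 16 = (t - 4)*(t^2 - 4) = (t - 4)*(t + 2)*(t - 2)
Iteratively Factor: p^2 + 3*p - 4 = (p - 1)*(p + 4)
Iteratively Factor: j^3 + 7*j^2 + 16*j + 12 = (j + 3)*(j^2 + 4*j + 4) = (j + 2)*(j + 3)*(j + 2)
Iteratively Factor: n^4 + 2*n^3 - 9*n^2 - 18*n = (n - 3)*(n^3 + 5*n^2 + 6*n) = (n - 3)*(n + 2)*(n^2 + 3*n) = (n - 3)*(n + 2)*(n + 3)*(n)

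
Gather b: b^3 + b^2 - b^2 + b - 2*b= b^3 - b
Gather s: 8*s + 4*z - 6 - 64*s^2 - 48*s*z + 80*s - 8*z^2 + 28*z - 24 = -64*s^2 + s*(88 - 48*z) - 8*z^2 + 32*z - 30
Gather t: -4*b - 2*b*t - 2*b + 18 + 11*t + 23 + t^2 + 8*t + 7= -6*b + t^2 + t*(19 - 2*b) + 48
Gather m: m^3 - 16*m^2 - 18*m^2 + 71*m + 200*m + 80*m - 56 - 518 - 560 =m^3 - 34*m^2 + 351*m - 1134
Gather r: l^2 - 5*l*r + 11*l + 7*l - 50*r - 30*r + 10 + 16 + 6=l^2 + 18*l + r*(-5*l - 80) + 32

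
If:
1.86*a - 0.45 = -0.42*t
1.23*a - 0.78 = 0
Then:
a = 0.63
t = -1.74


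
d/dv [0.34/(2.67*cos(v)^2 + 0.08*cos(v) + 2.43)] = (1.8156*cos(v) + 0.0272)*sin(v)/(2.67*cos(v)^2 + 0.08*cos(v) + 2.43)^2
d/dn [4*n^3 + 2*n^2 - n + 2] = 12*n^2 + 4*n - 1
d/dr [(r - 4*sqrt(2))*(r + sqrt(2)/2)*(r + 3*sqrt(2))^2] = 4*r^3 + 15*sqrt(2)*r^2/2 - 56*r - 87*sqrt(2)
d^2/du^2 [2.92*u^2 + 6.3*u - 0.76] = 5.84000000000000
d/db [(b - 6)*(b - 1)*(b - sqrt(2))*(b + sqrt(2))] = 4*b^3 - 21*b^2 + 8*b + 14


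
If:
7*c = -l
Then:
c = -l/7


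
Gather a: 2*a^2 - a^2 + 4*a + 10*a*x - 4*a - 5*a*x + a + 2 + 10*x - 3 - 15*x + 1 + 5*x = a^2 + a*(5*x + 1)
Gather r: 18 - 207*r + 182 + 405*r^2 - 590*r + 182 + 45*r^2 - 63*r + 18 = 450*r^2 - 860*r + 400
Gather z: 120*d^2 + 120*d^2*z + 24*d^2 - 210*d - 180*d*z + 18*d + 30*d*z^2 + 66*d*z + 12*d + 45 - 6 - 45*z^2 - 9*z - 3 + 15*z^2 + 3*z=144*d^2 - 180*d + z^2*(30*d - 30) + z*(120*d^2 - 114*d - 6) + 36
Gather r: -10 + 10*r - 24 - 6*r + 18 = 4*r - 16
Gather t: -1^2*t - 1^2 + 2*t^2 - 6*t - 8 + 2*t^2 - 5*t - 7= 4*t^2 - 12*t - 16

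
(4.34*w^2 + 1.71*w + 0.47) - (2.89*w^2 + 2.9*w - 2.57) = 1.45*w^2 - 1.19*w + 3.04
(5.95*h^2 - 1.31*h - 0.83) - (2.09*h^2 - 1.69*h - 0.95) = 3.86*h^2 + 0.38*h + 0.12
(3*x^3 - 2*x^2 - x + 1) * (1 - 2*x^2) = -6*x^5 + 4*x^4 + 5*x^3 - 4*x^2 - x + 1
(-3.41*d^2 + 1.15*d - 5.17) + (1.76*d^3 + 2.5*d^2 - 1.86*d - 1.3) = 1.76*d^3 - 0.91*d^2 - 0.71*d - 6.47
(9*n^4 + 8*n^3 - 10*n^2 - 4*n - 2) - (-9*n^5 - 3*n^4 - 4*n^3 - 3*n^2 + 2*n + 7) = 9*n^5 + 12*n^4 + 12*n^3 - 7*n^2 - 6*n - 9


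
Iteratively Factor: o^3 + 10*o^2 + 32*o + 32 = (o + 4)*(o^2 + 6*o + 8) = (o + 2)*(o + 4)*(o + 4)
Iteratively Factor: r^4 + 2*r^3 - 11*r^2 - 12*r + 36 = (r + 3)*(r^3 - r^2 - 8*r + 12) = (r + 3)^2*(r^2 - 4*r + 4) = (r - 2)*(r + 3)^2*(r - 2)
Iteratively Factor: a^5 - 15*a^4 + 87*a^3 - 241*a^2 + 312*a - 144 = (a - 4)*(a^4 - 11*a^3 + 43*a^2 - 69*a + 36) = (a - 4)^2*(a^3 - 7*a^2 + 15*a - 9) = (a - 4)^2*(a - 3)*(a^2 - 4*a + 3) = (a - 4)^2*(a - 3)*(a - 1)*(a - 3)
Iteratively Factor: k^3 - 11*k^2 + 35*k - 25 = (k - 5)*(k^2 - 6*k + 5) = (k - 5)^2*(k - 1)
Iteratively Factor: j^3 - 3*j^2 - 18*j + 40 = (j + 4)*(j^2 - 7*j + 10) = (j - 2)*(j + 4)*(j - 5)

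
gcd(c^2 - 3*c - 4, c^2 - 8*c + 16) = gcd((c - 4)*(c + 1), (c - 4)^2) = c - 4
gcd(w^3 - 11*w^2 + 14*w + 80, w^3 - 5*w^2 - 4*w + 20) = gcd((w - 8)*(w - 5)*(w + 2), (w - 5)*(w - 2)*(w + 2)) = w^2 - 3*w - 10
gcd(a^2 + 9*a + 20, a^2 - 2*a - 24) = a + 4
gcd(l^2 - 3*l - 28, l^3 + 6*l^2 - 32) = l + 4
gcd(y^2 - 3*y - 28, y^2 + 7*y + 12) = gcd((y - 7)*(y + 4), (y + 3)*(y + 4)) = y + 4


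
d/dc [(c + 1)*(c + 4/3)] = 2*c + 7/3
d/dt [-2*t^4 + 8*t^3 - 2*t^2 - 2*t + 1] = -8*t^3 + 24*t^2 - 4*t - 2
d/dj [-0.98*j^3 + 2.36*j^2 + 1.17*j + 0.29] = -2.94*j^2 + 4.72*j + 1.17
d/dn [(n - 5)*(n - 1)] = 2*n - 6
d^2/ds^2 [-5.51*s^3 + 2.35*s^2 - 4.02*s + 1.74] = 4.7 - 33.06*s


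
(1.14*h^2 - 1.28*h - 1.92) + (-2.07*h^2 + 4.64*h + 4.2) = -0.93*h^2 + 3.36*h + 2.28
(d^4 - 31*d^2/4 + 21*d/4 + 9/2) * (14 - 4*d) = -4*d^5 + 14*d^4 + 31*d^3 - 259*d^2/2 + 111*d/2 + 63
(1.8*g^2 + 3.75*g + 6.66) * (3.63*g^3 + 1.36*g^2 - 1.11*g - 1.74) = 6.534*g^5 + 16.0605*g^4 + 27.2778*g^3 + 1.7631*g^2 - 13.9176*g - 11.5884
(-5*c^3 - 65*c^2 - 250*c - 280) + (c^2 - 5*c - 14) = -5*c^3 - 64*c^2 - 255*c - 294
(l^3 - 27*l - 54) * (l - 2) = l^4 - 2*l^3 - 27*l^2 + 108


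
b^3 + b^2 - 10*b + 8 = (b - 2)*(b - 1)*(b + 4)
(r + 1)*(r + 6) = r^2 + 7*r + 6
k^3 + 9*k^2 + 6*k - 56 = (k - 2)*(k + 4)*(k + 7)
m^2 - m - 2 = (m - 2)*(m + 1)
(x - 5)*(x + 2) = x^2 - 3*x - 10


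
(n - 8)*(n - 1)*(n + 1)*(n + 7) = n^4 - n^3 - 57*n^2 + n + 56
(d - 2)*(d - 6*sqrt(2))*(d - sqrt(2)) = d^3 - 7*sqrt(2)*d^2 - 2*d^2 + 12*d + 14*sqrt(2)*d - 24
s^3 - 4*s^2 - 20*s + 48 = (s - 6)*(s - 2)*(s + 4)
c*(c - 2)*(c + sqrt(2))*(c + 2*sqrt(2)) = c^4 - 2*c^3 + 3*sqrt(2)*c^3 - 6*sqrt(2)*c^2 + 4*c^2 - 8*c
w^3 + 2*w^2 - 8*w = w*(w - 2)*(w + 4)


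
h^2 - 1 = (h - 1)*(h + 1)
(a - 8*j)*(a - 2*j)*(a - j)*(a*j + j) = a^4*j - 11*a^3*j^2 + a^3*j + 26*a^2*j^3 - 11*a^2*j^2 - 16*a*j^4 + 26*a*j^3 - 16*j^4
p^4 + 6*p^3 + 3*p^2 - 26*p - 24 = (p - 2)*(p + 1)*(p + 3)*(p + 4)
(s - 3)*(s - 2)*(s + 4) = s^3 - s^2 - 14*s + 24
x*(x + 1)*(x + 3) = x^3 + 4*x^2 + 3*x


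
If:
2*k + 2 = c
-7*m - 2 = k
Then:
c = -14*m - 2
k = -7*m - 2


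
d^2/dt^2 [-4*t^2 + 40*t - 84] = -8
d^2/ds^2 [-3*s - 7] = 0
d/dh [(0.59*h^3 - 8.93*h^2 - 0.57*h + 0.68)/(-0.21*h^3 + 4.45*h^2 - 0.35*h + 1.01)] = (0.750200000000001*h^4 - 0.652400000000014*h^3 + 7.8781*h^2 - 24.0906*h - 0.3377)/(0.0441*h^6 - 1.869*h^5 + 19.9495*h^4 - 3.5392*h^3 + 9.1115*h^2 - 0.707*h + 1.0201)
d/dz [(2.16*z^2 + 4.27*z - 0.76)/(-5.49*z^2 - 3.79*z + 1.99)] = (15.2559*z^2 + 0.251999999999999*z + 5.6169)/(30.1401*z^4 + 41.6142*z^3 - 7.4861*z^2 - 15.0842*z + 3.9601)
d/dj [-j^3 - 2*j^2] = j*(-3*j - 4)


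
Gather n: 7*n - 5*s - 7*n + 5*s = 0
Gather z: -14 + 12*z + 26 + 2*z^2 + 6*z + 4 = 2*z^2 + 18*z + 16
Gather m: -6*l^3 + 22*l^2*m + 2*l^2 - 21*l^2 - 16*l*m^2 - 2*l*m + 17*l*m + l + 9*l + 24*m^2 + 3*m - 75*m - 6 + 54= -6*l^3 - 19*l^2 + 10*l + m^2*(24 - 16*l) + m*(22*l^2 + 15*l - 72) + 48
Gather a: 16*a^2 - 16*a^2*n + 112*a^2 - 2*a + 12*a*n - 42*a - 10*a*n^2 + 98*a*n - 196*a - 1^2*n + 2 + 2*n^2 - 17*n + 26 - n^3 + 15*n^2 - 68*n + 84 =a^2*(128 - 16*n) + a*(-10*n^2 + 110*n - 240) - n^3 + 17*n^2 - 86*n + 112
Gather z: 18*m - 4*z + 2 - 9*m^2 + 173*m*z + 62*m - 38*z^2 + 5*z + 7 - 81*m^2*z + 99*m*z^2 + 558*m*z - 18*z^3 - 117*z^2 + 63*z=-9*m^2 + 80*m - 18*z^3 + z^2*(99*m - 155) + z*(-81*m^2 + 731*m + 64) + 9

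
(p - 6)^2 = p^2 - 12*p + 36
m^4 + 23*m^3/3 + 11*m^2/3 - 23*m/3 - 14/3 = (m - 1)*(m + 2/3)*(m + 1)*(m + 7)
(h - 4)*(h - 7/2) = h^2 - 15*h/2 + 14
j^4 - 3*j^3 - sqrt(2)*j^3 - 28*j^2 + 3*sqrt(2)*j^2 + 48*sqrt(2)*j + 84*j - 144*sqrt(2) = (j - 3)*(j - 3*sqrt(2))*(j - 2*sqrt(2))*(j + 4*sqrt(2))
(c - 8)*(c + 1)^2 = c^3 - 6*c^2 - 15*c - 8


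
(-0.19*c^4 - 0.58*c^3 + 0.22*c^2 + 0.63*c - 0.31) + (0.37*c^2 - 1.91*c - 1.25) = -0.19*c^4 - 0.58*c^3 + 0.59*c^2 - 1.28*c - 1.56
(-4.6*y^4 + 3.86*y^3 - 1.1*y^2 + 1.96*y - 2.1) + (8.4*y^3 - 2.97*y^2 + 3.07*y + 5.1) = -4.6*y^4 + 12.26*y^3 - 4.07*y^2 + 5.03*y + 3.0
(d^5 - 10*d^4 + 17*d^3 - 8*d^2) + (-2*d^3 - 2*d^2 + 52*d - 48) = d^5 - 10*d^4 + 15*d^3 - 10*d^2 + 52*d - 48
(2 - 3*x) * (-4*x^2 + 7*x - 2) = 12*x^3 - 29*x^2 + 20*x - 4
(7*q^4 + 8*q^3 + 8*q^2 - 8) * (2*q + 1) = 14*q^5 + 23*q^4 + 24*q^3 + 8*q^2 - 16*q - 8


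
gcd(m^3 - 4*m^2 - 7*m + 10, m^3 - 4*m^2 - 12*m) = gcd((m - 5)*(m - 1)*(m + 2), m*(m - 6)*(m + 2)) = m + 2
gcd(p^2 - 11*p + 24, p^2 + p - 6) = 1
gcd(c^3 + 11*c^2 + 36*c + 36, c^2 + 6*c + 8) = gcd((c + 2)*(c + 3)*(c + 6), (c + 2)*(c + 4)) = c + 2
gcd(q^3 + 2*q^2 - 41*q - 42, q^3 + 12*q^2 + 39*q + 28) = q^2 + 8*q + 7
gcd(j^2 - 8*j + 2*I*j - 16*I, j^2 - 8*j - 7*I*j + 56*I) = j - 8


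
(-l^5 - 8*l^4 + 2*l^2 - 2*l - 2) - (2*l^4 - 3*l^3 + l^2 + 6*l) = -l^5 - 10*l^4 + 3*l^3 + l^2 - 8*l - 2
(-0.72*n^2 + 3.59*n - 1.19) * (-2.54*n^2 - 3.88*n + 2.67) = 1.8288*n^4 - 6.325*n^3 - 12.829*n^2 + 14.2025*n - 3.1773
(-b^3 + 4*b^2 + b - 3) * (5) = -5*b^3 + 20*b^2 + 5*b - 15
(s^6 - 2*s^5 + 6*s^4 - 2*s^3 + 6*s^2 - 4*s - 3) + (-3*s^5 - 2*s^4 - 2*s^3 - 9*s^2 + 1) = s^6 - 5*s^5 + 4*s^4 - 4*s^3 - 3*s^2 - 4*s - 2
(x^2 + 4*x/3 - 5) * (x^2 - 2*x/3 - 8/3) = x^4 + 2*x^3/3 - 77*x^2/9 - 2*x/9 + 40/3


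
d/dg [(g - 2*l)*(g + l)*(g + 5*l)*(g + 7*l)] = 4*g^3 + 33*g^2*l + 42*g*l^2 - 59*l^3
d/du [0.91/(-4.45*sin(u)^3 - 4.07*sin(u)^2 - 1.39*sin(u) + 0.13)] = (12.1485*sin(u)^2 + 7.4074*sin(u) + 1.2649)*cos(u)/(4.45*sin(u)^3 + 4.07*sin(u)^2 + 1.39*sin(u) - 0.13)^2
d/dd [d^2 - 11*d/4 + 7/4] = 2*d - 11/4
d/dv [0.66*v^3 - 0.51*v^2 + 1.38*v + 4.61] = 1.98*v^2 - 1.02*v + 1.38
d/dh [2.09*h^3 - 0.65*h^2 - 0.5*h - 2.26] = 6.27*h^2 - 1.3*h - 0.5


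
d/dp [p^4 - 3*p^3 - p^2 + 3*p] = 4*p^3 - 9*p^2 - 2*p + 3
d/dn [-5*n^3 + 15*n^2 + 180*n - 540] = -15*n^2 + 30*n + 180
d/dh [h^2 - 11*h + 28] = 2*h - 11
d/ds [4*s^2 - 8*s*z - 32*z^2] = 8*s - 8*z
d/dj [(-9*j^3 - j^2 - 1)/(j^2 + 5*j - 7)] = (-9*j^4 - 90*j^3 + 184*j^2 + 16*j + 5)/(j^4 + 10*j^3 + 11*j^2 - 70*j + 49)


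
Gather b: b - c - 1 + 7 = b - c + 6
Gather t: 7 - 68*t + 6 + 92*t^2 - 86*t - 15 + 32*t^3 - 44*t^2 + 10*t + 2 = 32*t^3 + 48*t^2 - 144*t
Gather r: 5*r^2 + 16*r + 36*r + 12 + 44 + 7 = 5*r^2 + 52*r + 63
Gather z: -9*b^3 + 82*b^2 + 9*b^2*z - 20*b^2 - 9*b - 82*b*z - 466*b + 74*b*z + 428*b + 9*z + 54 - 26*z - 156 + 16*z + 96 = -9*b^3 + 62*b^2 - 47*b + z*(9*b^2 - 8*b - 1) - 6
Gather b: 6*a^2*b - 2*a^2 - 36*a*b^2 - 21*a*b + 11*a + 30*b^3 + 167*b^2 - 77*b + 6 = -2*a^2 + 11*a + 30*b^3 + b^2*(167 - 36*a) + b*(6*a^2 - 21*a - 77) + 6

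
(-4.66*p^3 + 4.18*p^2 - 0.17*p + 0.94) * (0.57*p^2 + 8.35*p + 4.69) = -2.6562*p^5 - 36.5284*p^4 + 12.9507*p^3 + 18.7205*p^2 + 7.0517*p + 4.4086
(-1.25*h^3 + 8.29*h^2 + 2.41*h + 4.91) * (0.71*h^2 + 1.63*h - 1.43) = -0.8875*h^5 + 3.8484*h^4 + 17.0113*h^3 - 4.4403*h^2 + 4.557*h - 7.0213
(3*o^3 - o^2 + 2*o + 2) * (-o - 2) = -3*o^4 - 5*o^3 - 6*o - 4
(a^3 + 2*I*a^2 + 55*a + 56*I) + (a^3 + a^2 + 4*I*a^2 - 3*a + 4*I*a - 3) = 2*a^3 + a^2 + 6*I*a^2 + 52*a + 4*I*a - 3 + 56*I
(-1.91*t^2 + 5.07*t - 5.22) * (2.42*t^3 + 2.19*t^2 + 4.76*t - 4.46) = -4.6222*t^5 + 8.0865*t^4 - 10.6207*t^3 + 21.22*t^2 - 47.4594*t + 23.2812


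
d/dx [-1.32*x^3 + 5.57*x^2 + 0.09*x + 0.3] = -3.96*x^2 + 11.14*x + 0.09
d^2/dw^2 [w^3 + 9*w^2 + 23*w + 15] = 6*w + 18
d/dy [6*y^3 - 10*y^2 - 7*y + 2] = 18*y^2 - 20*y - 7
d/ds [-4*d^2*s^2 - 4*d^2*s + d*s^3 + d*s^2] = d*(-8*d*s - 4*d + 3*s^2 + 2*s)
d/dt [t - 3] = 1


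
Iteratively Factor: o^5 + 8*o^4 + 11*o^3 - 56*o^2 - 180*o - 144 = (o + 3)*(o^4 + 5*o^3 - 4*o^2 - 44*o - 48) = (o + 2)*(o + 3)*(o^3 + 3*o^2 - 10*o - 24) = (o + 2)*(o + 3)*(o + 4)*(o^2 - o - 6) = (o - 3)*(o + 2)*(o + 3)*(o + 4)*(o + 2)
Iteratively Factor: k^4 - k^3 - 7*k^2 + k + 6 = (k - 3)*(k^3 + 2*k^2 - k - 2) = (k - 3)*(k - 1)*(k^2 + 3*k + 2) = (k - 3)*(k - 1)*(k + 1)*(k + 2)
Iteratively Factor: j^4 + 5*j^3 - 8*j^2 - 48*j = (j + 4)*(j^3 + j^2 - 12*j) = j*(j + 4)*(j^2 + j - 12) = j*(j + 4)^2*(j - 3)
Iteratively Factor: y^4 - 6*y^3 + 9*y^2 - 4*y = (y - 1)*(y^3 - 5*y^2 + 4*y) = y*(y - 1)*(y^2 - 5*y + 4) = y*(y - 1)^2*(y - 4)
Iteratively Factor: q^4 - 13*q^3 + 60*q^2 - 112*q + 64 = (q - 1)*(q^3 - 12*q^2 + 48*q - 64) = (q - 4)*(q - 1)*(q^2 - 8*q + 16) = (q - 4)^2*(q - 1)*(q - 4)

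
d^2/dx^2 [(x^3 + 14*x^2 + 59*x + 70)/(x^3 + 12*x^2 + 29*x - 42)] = 4*(x^3 + 24*x^2 + 138*x + 278)/(x^6 + 15*x^5 + 57*x^4 - 55*x^3 - 342*x^2 + 540*x - 216)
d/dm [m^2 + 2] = 2*m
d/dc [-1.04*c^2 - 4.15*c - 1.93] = -2.08*c - 4.15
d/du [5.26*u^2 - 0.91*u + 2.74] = 10.52*u - 0.91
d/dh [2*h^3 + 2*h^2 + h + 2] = 6*h^2 + 4*h + 1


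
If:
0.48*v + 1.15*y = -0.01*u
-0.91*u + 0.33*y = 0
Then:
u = 0.362637362637363*y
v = -2.40338827838828*y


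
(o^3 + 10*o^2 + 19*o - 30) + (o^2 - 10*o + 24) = o^3 + 11*o^2 + 9*o - 6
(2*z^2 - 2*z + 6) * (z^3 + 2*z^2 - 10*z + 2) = 2*z^5 + 2*z^4 - 18*z^3 + 36*z^2 - 64*z + 12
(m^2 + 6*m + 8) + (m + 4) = m^2 + 7*m + 12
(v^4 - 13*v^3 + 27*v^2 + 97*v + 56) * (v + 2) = v^5 - 11*v^4 + v^3 + 151*v^2 + 250*v + 112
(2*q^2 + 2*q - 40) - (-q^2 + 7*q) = 3*q^2 - 5*q - 40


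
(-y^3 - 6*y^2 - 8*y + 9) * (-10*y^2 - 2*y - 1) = 10*y^5 + 62*y^4 + 93*y^3 - 68*y^2 - 10*y - 9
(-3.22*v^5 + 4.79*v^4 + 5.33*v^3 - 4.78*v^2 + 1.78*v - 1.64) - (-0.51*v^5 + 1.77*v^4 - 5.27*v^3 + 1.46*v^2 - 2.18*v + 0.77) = -2.71*v^5 + 3.02*v^4 + 10.6*v^3 - 6.24*v^2 + 3.96*v - 2.41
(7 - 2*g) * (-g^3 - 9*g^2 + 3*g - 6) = 2*g^4 + 11*g^3 - 69*g^2 + 33*g - 42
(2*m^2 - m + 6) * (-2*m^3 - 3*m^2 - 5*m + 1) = -4*m^5 - 4*m^4 - 19*m^3 - 11*m^2 - 31*m + 6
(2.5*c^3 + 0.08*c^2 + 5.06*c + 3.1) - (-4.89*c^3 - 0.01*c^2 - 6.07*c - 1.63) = 7.39*c^3 + 0.09*c^2 + 11.13*c + 4.73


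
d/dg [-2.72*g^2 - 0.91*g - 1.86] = -5.44*g - 0.91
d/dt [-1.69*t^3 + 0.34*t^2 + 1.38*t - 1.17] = -5.07*t^2 + 0.68*t + 1.38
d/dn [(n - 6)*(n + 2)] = 2*n - 4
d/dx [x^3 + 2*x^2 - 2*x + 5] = 3*x^2 + 4*x - 2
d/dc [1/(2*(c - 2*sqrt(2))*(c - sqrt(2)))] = (-c + 3*sqrt(2)/2)/(c^4 - 6*sqrt(2)*c^3 + 26*c^2 - 24*sqrt(2)*c + 16)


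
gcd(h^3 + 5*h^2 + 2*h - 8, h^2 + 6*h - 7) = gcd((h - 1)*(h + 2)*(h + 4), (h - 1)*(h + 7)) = h - 1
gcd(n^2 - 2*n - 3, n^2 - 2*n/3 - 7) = n - 3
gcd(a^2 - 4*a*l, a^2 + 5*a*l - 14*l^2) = 1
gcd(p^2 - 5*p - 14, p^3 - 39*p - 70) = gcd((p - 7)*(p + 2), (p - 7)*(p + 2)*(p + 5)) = p^2 - 5*p - 14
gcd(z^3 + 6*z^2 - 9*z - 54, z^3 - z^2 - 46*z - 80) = 1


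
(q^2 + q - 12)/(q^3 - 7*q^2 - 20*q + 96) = 1/(q - 8)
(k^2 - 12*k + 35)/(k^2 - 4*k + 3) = (k^2 - 12*k + 35)/(k^2 - 4*k + 3)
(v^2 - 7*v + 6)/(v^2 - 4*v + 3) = (v - 6)/(v - 3)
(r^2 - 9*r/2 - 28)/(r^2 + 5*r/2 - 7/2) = (r - 8)/(r - 1)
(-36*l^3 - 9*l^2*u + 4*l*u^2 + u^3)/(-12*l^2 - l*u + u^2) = (-12*l^2 + l*u + u^2)/(-4*l + u)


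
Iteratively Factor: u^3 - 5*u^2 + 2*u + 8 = (u - 2)*(u^2 - 3*u - 4) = (u - 2)*(u + 1)*(u - 4)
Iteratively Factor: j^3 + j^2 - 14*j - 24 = (j + 2)*(j^2 - j - 12) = (j - 4)*(j + 2)*(j + 3)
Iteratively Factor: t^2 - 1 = (t - 1)*(t + 1)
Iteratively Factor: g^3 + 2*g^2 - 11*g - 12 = (g + 4)*(g^2 - 2*g - 3) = (g - 3)*(g + 4)*(g + 1)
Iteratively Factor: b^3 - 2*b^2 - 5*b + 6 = (b - 3)*(b^2 + b - 2) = (b - 3)*(b - 1)*(b + 2)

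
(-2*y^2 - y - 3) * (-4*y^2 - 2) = 8*y^4 + 4*y^3 + 16*y^2 + 2*y + 6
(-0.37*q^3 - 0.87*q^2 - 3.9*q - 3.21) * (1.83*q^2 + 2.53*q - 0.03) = -0.6771*q^5 - 2.5282*q^4 - 9.327*q^3 - 15.7152*q^2 - 8.0043*q + 0.0963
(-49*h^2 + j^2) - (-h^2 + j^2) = -48*h^2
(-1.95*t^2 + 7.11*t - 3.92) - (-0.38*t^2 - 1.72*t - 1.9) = -1.57*t^2 + 8.83*t - 2.02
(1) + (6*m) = 6*m + 1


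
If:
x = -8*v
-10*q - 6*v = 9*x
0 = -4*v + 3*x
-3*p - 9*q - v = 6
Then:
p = -2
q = 0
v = 0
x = 0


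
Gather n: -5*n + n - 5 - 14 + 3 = -4*n - 16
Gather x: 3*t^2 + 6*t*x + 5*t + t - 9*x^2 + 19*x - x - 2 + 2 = 3*t^2 + 6*t - 9*x^2 + x*(6*t + 18)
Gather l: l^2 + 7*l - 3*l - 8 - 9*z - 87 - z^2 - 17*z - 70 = l^2 + 4*l - z^2 - 26*z - 165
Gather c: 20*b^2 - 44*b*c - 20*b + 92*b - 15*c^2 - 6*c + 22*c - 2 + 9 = 20*b^2 + 72*b - 15*c^2 + c*(16 - 44*b) + 7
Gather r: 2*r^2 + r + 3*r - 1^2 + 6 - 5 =2*r^2 + 4*r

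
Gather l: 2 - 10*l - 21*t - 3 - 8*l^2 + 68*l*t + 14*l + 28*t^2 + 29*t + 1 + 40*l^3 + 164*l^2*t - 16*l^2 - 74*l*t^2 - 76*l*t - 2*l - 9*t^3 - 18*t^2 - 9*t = 40*l^3 + l^2*(164*t - 24) + l*(-74*t^2 - 8*t + 2) - 9*t^3 + 10*t^2 - t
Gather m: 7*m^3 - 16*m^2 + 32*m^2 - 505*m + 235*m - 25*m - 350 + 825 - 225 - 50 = 7*m^3 + 16*m^2 - 295*m + 200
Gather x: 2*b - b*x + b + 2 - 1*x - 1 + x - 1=-b*x + 3*b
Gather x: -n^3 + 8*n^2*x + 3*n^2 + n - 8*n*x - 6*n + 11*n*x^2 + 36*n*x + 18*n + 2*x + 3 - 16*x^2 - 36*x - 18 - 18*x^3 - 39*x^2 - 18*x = -n^3 + 3*n^2 + 13*n - 18*x^3 + x^2*(11*n - 55) + x*(8*n^2 + 28*n - 52) - 15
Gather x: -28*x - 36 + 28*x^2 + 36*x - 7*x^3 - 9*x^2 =-7*x^3 + 19*x^2 + 8*x - 36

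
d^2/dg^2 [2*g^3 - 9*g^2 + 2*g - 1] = 12*g - 18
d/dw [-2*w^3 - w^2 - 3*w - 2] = -6*w^2 - 2*w - 3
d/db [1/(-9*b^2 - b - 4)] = (18*b + 1)/(9*b^2 + b + 4)^2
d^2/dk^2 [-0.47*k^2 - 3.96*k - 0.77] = -0.940000000000000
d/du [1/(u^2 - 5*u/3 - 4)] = 3*(5 - 6*u)/(-3*u^2 + 5*u + 12)^2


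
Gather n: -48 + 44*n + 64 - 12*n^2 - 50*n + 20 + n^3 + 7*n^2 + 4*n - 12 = n^3 - 5*n^2 - 2*n + 24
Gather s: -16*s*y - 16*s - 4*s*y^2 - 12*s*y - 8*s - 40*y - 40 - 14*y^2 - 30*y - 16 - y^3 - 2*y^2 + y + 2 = s*(-4*y^2 - 28*y - 24) - y^3 - 16*y^2 - 69*y - 54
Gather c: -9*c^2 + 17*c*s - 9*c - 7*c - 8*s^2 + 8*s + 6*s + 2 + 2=-9*c^2 + c*(17*s - 16) - 8*s^2 + 14*s + 4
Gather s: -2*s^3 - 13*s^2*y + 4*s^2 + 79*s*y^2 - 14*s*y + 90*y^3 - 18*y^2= -2*s^3 + s^2*(4 - 13*y) + s*(79*y^2 - 14*y) + 90*y^3 - 18*y^2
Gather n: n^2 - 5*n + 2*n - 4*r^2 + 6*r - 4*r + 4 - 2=n^2 - 3*n - 4*r^2 + 2*r + 2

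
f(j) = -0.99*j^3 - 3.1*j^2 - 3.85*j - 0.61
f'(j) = -2.97*j^2 - 6.2*j - 3.85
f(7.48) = -617.18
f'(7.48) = -216.40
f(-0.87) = 1.05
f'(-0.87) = -0.70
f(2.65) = -51.01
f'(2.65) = -41.14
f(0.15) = -1.26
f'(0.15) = -4.85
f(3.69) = -106.77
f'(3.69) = -67.17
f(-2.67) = 6.41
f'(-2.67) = -8.47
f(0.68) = -4.97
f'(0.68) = -9.44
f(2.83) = -58.77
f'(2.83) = -45.18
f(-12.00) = 1309.91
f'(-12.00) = -357.13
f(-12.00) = 1309.91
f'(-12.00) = -357.13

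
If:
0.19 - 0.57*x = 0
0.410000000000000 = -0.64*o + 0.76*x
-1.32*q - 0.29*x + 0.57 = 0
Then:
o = -0.24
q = 0.36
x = 0.33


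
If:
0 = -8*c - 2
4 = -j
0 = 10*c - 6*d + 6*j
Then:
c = -1/4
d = -53/12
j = -4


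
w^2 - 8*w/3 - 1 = (w - 3)*(w + 1/3)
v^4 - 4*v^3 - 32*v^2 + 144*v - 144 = (v - 6)*(v - 2)^2*(v + 6)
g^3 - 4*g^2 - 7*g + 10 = (g - 5)*(g - 1)*(g + 2)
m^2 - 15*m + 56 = (m - 8)*(m - 7)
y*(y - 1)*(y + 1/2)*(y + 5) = y^4 + 9*y^3/2 - 3*y^2 - 5*y/2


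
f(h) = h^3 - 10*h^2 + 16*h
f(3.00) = -15.00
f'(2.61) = -15.76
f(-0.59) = -13.13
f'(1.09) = -2.24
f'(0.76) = 2.53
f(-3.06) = -171.25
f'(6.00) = 4.00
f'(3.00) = -17.00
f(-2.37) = -107.40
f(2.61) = -8.58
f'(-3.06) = 105.29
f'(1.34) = -5.41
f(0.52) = 5.76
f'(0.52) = 6.41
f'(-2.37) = 80.25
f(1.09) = 6.85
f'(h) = 3*h^2 - 20*h + 16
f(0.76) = 6.82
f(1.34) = 5.89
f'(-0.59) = 28.84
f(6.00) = -48.00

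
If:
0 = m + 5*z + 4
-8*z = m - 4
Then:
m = -52/3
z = 8/3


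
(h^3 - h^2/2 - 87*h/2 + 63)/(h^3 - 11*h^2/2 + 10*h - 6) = (h^2 + h - 42)/(h^2 - 4*h + 4)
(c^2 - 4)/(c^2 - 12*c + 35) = (c^2 - 4)/(c^2 - 12*c + 35)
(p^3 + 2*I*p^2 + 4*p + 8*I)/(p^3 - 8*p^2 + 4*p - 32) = (p + 2*I)/(p - 8)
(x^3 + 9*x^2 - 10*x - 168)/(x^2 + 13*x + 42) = x - 4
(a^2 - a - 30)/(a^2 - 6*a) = (a + 5)/a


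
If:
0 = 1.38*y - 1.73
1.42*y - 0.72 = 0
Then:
No Solution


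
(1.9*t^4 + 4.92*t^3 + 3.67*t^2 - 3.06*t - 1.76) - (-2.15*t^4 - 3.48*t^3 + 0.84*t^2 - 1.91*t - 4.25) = 4.05*t^4 + 8.4*t^3 + 2.83*t^2 - 1.15*t + 2.49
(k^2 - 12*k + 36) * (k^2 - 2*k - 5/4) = k^4 - 14*k^3 + 235*k^2/4 - 57*k - 45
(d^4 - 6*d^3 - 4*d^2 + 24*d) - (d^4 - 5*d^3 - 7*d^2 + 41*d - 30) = -d^3 + 3*d^2 - 17*d + 30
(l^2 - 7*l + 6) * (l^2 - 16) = l^4 - 7*l^3 - 10*l^2 + 112*l - 96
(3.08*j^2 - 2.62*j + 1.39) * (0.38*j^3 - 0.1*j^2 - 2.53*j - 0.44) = 1.1704*j^5 - 1.3036*j^4 - 7.0022*j^3 + 5.1344*j^2 - 2.3639*j - 0.6116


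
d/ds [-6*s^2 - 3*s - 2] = -12*s - 3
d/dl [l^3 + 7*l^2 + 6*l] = 3*l^2 + 14*l + 6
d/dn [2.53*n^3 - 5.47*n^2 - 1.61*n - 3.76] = 7.59*n^2 - 10.94*n - 1.61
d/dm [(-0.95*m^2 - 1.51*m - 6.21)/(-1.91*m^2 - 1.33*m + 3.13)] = (-1.6206*m^2 - 29.6692*m - 12.9856)/(3.6481*m^4 + 5.0806*m^3 - 10.1877*m^2 - 8.3258*m + 9.7969)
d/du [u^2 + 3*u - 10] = 2*u + 3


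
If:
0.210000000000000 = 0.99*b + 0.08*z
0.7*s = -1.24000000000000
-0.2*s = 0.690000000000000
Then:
No Solution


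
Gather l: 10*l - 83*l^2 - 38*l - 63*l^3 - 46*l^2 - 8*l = -63*l^3 - 129*l^2 - 36*l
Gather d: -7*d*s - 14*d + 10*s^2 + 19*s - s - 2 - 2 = d*(-7*s - 14) + 10*s^2 + 18*s - 4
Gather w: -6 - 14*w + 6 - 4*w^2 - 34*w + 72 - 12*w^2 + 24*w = -16*w^2 - 24*w + 72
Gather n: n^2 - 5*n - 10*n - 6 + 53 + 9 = n^2 - 15*n + 56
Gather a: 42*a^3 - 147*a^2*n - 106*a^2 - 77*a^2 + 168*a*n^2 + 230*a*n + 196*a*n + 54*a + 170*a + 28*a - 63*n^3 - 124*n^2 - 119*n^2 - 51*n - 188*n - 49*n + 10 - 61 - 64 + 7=42*a^3 + a^2*(-147*n - 183) + a*(168*n^2 + 426*n + 252) - 63*n^3 - 243*n^2 - 288*n - 108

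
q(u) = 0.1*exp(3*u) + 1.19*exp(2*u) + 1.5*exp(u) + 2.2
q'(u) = 0.3*exp(3*u) + 2.38*exp(2*u) + 1.5*exp(u)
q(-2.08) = 2.41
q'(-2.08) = 0.23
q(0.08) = 5.35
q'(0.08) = 4.80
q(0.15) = 5.71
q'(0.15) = 5.43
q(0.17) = 5.82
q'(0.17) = 5.62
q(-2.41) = 2.34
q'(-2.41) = 0.15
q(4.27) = 42782.52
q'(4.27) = 122039.14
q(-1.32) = 2.69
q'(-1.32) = 0.58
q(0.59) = 9.37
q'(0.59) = 12.21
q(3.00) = 1322.72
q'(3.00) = 3421.21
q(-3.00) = 2.28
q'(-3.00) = 0.08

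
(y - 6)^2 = y^2 - 12*y + 36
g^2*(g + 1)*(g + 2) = g^4 + 3*g^3 + 2*g^2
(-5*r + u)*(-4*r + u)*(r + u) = 20*r^3 + 11*r^2*u - 8*r*u^2 + u^3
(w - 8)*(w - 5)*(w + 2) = w^3 - 11*w^2 + 14*w + 80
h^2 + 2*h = h*(h + 2)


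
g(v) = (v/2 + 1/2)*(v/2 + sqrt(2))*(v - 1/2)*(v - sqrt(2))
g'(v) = (v/2 + 1/2)*(v/2 + sqrt(2))*(v - 1/2) + (v/2 + 1/2)*(v/2 + sqrt(2))*(v - sqrt(2)) + (v/2 + 1/2)*(v - 1/2)*(v - sqrt(2))/2 + (v/2 + sqrt(2))*(v - 1/2)*(v - sqrt(2))/2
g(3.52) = 45.62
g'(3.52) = 54.05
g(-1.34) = -0.64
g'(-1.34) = 2.04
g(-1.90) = -1.66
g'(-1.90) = 1.25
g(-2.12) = -1.84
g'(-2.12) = 0.27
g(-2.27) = -1.81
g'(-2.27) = -0.67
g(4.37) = 110.54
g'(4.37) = 101.91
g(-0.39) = 0.60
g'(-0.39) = 0.22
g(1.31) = -0.20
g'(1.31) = 1.55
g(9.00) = 1906.72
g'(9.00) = 827.54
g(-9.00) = 1221.17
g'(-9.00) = -596.32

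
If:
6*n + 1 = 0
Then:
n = -1/6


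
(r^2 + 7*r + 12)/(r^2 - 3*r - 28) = (r + 3)/(r - 7)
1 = 1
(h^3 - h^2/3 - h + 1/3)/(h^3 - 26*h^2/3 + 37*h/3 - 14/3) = (3*h^2 + 2*h - 1)/(3*h^2 - 23*h + 14)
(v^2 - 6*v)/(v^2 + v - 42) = v/(v + 7)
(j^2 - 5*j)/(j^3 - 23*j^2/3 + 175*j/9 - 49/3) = 9*j*(j - 5)/(9*j^3 - 69*j^2 + 175*j - 147)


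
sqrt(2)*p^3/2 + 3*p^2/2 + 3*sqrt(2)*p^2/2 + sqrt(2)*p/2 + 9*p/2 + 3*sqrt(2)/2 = (p + 3)*(p + sqrt(2))*(sqrt(2)*p/2 + 1/2)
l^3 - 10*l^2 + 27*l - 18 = (l - 6)*(l - 3)*(l - 1)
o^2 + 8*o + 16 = (o + 4)^2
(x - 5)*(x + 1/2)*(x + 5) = x^3 + x^2/2 - 25*x - 25/2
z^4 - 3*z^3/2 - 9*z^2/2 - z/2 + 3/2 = (z - 3)*(z - 1/2)*(z + 1)^2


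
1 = 1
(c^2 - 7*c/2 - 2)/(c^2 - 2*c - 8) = (c + 1/2)/(c + 2)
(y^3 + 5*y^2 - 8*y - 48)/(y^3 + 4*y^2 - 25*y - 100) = (y^2 + y - 12)/(y^2 - 25)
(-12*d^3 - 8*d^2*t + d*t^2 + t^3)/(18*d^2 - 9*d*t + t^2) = (4*d^2 + 4*d*t + t^2)/(-6*d + t)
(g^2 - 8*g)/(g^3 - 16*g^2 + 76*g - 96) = g/(g^2 - 8*g + 12)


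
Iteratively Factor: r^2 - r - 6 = (r + 2)*(r - 3)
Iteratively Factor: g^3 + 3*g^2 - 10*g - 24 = (g - 3)*(g^2 + 6*g + 8) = (g - 3)*(g + 4)*(g + 2)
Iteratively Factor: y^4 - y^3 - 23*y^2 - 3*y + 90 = (y - 2)*(y^3 + y^2 - 21*y - 45) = (y - 5)*(y - 2)*(y^2 + 6*y + 9) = (y - 5)*(y - 2)*(y + 3)*(y + 3)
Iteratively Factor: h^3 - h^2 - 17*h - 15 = (h - 5)*(h^2 + 4*h + 3) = (h - 5)*(h + 3)*(h + 1)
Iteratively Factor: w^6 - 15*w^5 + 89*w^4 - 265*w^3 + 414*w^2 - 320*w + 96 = (w - 1)*(w^5 - 14*w^4 + 75*w^3 - 190*w^2 + 224*w - 96) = (w - 4)*(w - 1)*(w^4 - 10*w^3 + 35*w^2 - 50*w + 24) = (w - 4)*(w - 2)*(w - 1)*(w^3 - 8*w^2 + 19*w - 12) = (w - 4)^2*(w - 2)*(w - 1)*(w^2 - 4*w + 3) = (w - 4)^2*(w - 3)*(w - 2)*(w - 1)*(w - 1)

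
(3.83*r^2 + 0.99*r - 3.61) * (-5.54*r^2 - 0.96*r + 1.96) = -21.2182*r^4 - 9.1614*r^3 + 26.5558*r^2 + 5.406*r - 7.0756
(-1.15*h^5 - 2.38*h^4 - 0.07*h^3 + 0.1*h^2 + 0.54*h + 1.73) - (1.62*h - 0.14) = -1.15*h^5 - 2.38*h^4 - 0.07*h^3 + 0.1*h^2 - 1.08*h + 1.87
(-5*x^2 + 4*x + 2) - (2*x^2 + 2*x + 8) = -7*x^2 + 2*x - 6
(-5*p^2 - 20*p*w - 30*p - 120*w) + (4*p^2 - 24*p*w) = -p^2 - 44*p*w - 30*p - 120*w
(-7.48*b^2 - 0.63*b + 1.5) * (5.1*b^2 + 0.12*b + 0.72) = -38.148*b^4 - 4.1106*b^3 + 2.1888*b^2 - 0.2736*b + 1.08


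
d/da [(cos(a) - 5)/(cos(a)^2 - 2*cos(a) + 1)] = (cos(a) - 9)*sin(a)/(cos(a) - 1)^3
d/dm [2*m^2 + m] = 4*m + 1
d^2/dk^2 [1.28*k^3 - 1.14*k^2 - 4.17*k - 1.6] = 7.68*k - 2.28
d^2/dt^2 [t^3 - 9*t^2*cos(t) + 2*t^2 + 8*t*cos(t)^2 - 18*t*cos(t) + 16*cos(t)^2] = 9*t^2*cos(t) + 36*t*sin(t) + 18*t*cos(t) - 16*t*cos(2*t) + 6*t + 36*sin(t) - 16*sin(2*t) - 18*cos(t) - 32*cos(2*t) + 4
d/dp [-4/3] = 0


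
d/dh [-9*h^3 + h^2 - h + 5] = -27*h^2 + 2*h - 1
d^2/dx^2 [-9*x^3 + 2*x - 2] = -54*x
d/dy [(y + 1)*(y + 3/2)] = 2*y + 5/2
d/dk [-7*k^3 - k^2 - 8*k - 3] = -21*k^2 - 2*k - 8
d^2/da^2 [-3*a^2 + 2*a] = -6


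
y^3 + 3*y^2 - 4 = (y - 1)*(y + 2)^2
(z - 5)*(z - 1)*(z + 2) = z^3 - 4*z^2 - 7*z + 10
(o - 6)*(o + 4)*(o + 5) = o^3 + 3*o^2 - 34*o - 120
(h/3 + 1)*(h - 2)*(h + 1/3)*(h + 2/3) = h^4/3 + 2*h^3/3 - 43*h^2/27 - 52*h/27 - 4/9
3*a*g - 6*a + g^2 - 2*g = (3*a + g)*(g - 2)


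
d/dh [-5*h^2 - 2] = -10*h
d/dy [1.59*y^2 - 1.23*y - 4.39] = 3.18*y - 1.23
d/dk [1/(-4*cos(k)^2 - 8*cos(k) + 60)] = -(cos(k) + 1)*sin(k)/(2*(cos(k)^2 + 2*cos(k) - 15)^2)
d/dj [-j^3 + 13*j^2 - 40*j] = -3*j^2 + 26*j - 40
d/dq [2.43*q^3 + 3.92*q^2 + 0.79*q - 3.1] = 7.29*q^2 + 7.84*q + 0.79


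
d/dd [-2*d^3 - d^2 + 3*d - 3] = -6*d^2 - 2*d + 3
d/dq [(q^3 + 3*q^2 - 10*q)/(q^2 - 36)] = (q^4 - 98*q^2 - 216*q + 360)/(q^4 - 72*q^2 + 1296)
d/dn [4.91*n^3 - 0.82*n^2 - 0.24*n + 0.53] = 14.73*n^2 - 1.64*n - 0.24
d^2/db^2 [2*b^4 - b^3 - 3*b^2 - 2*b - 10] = 24*b^2 - 6*b - 6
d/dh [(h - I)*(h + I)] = 2*h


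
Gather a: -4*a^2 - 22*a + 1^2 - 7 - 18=-4*a^2 - 22*a - 24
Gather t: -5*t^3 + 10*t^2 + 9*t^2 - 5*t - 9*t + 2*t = -5*t^3 + 19*t^2 - 12*t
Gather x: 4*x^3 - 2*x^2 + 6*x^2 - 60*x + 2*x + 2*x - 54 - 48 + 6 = 4*x^3 + 4*x^2 - 56*x - 96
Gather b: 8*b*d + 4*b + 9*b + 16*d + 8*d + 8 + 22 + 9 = b*(8*d + 13) + 24*d + 39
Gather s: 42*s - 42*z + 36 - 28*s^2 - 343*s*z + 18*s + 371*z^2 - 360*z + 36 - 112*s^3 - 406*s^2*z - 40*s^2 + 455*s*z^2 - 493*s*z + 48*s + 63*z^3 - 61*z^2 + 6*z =-112*s^3 + s^2*(-406*z - 68) + s*(455*z^2 - 836*z + 108) + 63*z^3 + 310*z^2 - 396*z + 72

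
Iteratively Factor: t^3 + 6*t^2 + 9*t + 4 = (t + 1)*(t^2 + 5*t + 4) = (t + 1)*(t + 4)*(t + 1)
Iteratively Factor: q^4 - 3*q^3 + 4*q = (q)*(q^3 - 3*q^2 + 4) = q*(q + 1)*(q^2 - 4*q + 4) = q*(q - 2)*(q + 1)*(q - 2)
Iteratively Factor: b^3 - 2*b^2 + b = (b - 1)*(b^2 - b) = b*(b - 1)*(b - 1)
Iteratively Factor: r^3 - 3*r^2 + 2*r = (r - 2)*(r^2 - r) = r*(r - 2)*(r - 1)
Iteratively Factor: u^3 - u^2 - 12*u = (u + 3)*(u^2 - 4*u) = (u - 4)*(u + 3)*(u)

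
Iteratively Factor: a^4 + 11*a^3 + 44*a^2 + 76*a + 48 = (a + 2)*(a^3 + 9*a^2 + 26*a + 24) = (a + 2)*(a + 3)*(a^2 + 6*a + 8) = (a + 2)*(a + 3)*(a + 4)*(a + 2)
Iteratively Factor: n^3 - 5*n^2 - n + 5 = (n + 1)*(n^2 - 6*n + 5) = (n - 5)*(n + 1)*(n - 1)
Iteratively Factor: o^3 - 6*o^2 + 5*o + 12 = (o - 3)*(o^2 - 3*o - 4) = (o - 4)*(o - 3)*(o + 1)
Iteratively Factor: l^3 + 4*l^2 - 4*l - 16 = (l + 4)*(l^2 - 4) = (l - 2)*(l + 4)*(l + 2)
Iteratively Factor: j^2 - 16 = (j - 4)*(j + 4)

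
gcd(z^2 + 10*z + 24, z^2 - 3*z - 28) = z + 4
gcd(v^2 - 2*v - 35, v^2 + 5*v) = v + 5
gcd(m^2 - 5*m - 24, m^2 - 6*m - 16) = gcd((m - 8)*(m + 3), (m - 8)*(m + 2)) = m - 8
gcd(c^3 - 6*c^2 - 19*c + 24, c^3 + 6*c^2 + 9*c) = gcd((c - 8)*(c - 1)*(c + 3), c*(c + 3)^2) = c + 3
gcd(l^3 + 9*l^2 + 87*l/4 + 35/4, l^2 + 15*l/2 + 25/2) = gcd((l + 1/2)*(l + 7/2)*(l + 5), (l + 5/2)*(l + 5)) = l + 5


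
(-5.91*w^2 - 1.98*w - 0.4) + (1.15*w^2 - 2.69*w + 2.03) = -4.76*w^2 - 4.67*w + 1.63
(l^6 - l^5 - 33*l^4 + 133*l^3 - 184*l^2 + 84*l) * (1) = l^6 - l^5 - 33*l^4 + 133*l^3 - 184*l^2 + 84*l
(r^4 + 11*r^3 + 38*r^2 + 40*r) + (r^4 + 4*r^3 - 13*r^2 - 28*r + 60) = 2*r^4 + 15*r^3 + 25*r^2 + 12*r + 60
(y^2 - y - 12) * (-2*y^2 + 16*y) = -2*y^4 + 18*y^3 + 8*y^2 - 192*y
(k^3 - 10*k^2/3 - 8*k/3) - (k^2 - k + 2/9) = k^3 - 13*k^2/3 - 5*k/3 - 2/9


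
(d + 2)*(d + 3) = d^2 + 5*d + 6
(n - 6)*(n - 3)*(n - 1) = n^3 - 10*n^2 + 27*n - 18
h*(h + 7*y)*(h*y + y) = h^3*y + 7*h^2*y^2 + h^2*y + 7*h*y^2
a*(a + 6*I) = a^2 + 6*I*a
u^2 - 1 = (u - 1)*(u + 1)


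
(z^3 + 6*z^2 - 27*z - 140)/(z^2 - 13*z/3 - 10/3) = 3*(z^2 + 11*z + 28)/(3*z + 2)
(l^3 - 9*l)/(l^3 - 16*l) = (l^2 - 9)/(l^2 - 16)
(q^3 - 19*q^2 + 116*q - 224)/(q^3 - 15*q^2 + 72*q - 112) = (q - 8)/(q - 4)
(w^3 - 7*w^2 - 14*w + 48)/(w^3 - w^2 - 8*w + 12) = (w - 8)/(w - 2)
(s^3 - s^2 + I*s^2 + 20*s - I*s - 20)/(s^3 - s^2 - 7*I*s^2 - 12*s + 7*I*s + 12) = (s + 5*I)/(s - 3*I)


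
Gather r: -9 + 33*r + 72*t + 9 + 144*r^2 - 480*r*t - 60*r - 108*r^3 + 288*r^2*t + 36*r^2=-108*r^3 + r^2*(288*t + 180) + r*(-480*t - 27) + 72*t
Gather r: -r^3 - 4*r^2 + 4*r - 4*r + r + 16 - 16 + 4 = -r^3 - 4*r^2 + r + 4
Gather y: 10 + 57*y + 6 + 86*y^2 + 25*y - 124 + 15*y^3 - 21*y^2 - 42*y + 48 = 15*y^3 + 65*y^2 + 40*y - 60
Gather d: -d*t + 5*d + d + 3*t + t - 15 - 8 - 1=d*(6 - t) + 4*t - 24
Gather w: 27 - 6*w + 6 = 33 - 6*w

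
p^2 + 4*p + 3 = (p + 1)*(p + 3)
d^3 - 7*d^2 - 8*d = d*(d - 8)*(d + 1)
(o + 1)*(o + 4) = o^2 + 5*o + 4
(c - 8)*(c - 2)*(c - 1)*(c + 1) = c^4 - 10*c^3 + 15*c^2 + 10*c - 16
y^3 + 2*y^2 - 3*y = y*(y - 1)*(y + 3)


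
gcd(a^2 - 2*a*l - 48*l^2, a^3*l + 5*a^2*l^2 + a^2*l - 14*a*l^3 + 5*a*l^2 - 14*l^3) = 1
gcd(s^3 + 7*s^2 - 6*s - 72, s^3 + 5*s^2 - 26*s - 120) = s^2 + 10*s + 24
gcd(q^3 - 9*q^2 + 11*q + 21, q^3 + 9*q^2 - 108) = q - 3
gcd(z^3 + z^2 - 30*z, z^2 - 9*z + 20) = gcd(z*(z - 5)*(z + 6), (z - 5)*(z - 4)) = z - 5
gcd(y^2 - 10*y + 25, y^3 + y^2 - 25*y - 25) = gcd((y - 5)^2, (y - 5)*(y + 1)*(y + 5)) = y - 5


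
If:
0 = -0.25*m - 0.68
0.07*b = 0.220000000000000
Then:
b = 3.14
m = -2.72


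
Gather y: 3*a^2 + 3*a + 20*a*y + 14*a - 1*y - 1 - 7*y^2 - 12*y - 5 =3*a^2 + 17*a - 7*y^2 + y*(20*a - 13) - 6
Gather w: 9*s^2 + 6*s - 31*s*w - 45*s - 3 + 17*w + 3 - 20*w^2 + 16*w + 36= 9*s^2 - 39*s - 20*w^2 + w*(33 - 31*s) + 36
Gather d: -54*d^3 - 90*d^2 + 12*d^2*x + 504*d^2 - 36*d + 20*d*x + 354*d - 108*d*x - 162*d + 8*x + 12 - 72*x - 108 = -54*d^3 + d^2*(12*x + 414) + d*(156 - 88*x) - 64*x - 96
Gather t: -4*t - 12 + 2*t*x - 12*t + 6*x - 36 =t*(2*x - 16) + 6*x - 48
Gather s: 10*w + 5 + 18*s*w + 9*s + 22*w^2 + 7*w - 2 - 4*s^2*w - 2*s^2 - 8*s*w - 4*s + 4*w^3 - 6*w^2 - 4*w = s^2*(-4*w - 2) + s*(10*w + 5) + 4*w^3 + 16*w^2 + 13*w + 3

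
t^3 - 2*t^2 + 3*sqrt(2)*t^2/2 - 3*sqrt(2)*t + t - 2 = (t - 2)*(t + sqrt(2)/2)*(t + sqrt(2))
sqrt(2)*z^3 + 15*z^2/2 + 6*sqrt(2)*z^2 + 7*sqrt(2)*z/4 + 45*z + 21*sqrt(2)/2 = (z + 6)*(z + 7*sqrt(2)/2)*(sqrt(2)*z + 1/2)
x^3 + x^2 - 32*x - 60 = (x - 6)*(x + 2)*(x + 5)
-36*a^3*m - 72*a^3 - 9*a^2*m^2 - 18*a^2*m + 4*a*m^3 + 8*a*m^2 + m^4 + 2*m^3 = (-3*a + m)*(3*a + m)*(4*a + m)*(m + 2)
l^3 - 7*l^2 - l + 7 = (l - 7)*(l - 1)*(l + 1)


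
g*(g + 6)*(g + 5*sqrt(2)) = g^3 + 6*g^2 + 5*sqrt(2)*g^2 + 30*sqrt(2)*g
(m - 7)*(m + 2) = m^2 - 5*m - 14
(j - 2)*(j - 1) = j^2 - 3*j + 2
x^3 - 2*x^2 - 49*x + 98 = (x - 7)*(x - 2)*(x + 7)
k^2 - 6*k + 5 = (k - 5)*(k - 1)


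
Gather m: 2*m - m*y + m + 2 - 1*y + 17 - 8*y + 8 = m*(3 - y) - 9*y + 27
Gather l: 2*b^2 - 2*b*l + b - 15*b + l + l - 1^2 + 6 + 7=2*b^2 - 14*b + l*(2 - 2*b) + 12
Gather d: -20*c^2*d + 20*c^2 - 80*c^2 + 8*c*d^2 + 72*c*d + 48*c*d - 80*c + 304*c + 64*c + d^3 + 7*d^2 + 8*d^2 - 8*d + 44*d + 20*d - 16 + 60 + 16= -60*c^2 + 288*c + d^3 + d^2*(8*c + 15) + d*(-20*c^2 + 120*c + 56) + 60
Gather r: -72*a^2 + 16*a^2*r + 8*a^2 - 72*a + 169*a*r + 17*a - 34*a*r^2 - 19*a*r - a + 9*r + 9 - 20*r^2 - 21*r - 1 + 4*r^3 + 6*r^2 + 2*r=-64*a^2 - 56*a + 4*r^3 + r^2*(-34*a - 14) + r*(16*a^2 + 150*a - 10) + 8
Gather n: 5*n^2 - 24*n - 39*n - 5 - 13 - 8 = 5*n^2 - 63*n - 26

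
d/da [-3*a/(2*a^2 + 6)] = 3*(a^2 - 3)/(2*(a^2 + 3)^2)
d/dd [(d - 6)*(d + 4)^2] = (d + 4)*(3*d - 8)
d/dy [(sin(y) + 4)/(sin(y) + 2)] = -2*cos(y)/(sin(y) + 2)^2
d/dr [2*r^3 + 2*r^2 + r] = 6*r^2 + 4*r + 1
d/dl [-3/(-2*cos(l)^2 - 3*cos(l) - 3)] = 3*(4*cos(l) + 3)*sin(l)/(3*cos(l) + cos(2*l) + 4)^2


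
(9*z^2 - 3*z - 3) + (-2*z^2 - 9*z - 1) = 7*z^2 - 12*z - 4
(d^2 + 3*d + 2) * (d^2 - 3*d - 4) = d^4 - 11*d^2 - 18*d - 8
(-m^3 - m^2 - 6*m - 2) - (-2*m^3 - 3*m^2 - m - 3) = m^3 + 2*m^2 - 5*m + 1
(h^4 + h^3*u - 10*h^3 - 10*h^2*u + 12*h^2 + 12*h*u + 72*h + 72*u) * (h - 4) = h^5 + h^4*u - 14*h^4 - 14*h^3*u + 52*h^3 + 52*h^2*u + 24*h^2 + 24*h*u - 288*h - 288*u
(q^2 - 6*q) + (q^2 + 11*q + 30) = 2*q^2 + 5*q + 30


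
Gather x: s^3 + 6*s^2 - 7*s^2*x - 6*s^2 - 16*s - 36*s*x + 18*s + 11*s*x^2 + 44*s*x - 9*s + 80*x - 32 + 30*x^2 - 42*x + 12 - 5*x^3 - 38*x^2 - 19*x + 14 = s^3 - 7*s - 5*x^3 + x^2*(11*s - 8) + x*(-7*s^2 + 8*s + 19) - 6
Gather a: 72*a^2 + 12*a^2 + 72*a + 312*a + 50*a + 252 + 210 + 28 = 84*a^2 + 434*a + 490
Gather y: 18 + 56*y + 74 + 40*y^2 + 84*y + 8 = 40*y^2 + 140*y + 100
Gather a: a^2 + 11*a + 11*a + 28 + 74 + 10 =a^2 + 22*a + 112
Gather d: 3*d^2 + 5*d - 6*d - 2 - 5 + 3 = 3*d^2 - d - 4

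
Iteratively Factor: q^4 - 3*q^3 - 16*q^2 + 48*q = (q)*(q^3 - 3*q^2 - 16*q + 48) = q*(q - 3)*(q^2 - 16) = q*(q - 3)*(q + 4)*(q - 4)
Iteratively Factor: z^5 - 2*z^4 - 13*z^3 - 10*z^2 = (z)*(z^4 - 2*z^3 - 13*z^2 - 10*z) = z^2*(z^3 - 2*z^2 - 13*z - 10) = z^2*(z + 1)*(z^2 - 3*z - 10) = z^2*(z - 5)*(z + 1)*(z + 2)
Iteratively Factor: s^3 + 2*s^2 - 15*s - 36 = (s - 4)*(s^2 + 6*s + 9) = (s - 4)*(s + 3)*(s + 3)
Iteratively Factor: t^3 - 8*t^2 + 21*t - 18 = (t - 3)*(t^2 - 5*t + 6) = (t - 3)^2*(t - 2)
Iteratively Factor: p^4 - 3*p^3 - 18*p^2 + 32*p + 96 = (p + 2)*(p^3 - 5*p^2 - 8*p + 48) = (p + 2)*(p + 3)*(p^2 - 8*p + 16) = (p - 4)*(p + 2)*(p + 3)*(p - 4)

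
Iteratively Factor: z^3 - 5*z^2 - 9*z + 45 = (z + 3)*(z^2 - 8*z + 15) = (z - 3)*(z + 3)*(z - 5)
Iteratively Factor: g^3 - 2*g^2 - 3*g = (g + 1)*(g^2 - 3*g) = (g - 3)*(g + 1)*(g)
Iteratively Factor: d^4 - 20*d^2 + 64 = (d - 2)*(d^3 + 2*d^2 - 16*d - 32) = (d - 2)*(d + 2)*(d^2 - 16) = (d - 2)*(d + 2)*(d + 4)*(d - 4)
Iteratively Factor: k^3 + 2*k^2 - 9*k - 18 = (k - 3)*(k^2 + 5*k + 6) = (k - 3)*(k + 3)*(k + 2)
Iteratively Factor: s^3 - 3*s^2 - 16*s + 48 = (s - 4)*(s^2 + s - 12) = (s - 4)*(s + 4)*(s - 3)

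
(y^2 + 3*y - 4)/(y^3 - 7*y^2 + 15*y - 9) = (y + 4)/(y^2 - 6*y + 9)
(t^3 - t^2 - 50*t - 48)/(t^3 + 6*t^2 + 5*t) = (t^2 - 2*t - 48)/(t*(t + 5))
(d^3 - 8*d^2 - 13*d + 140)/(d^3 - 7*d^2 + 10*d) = (d^2 - 3*d - 28)/(d*(d - 2))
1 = 1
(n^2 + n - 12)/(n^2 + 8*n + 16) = (n - 3)/(n + 4)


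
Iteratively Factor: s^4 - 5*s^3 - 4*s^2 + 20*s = (s - 5)*(s^3 - 4*s) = s*(s - 5)*(s^2 - 4) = s*(s - 5)*(s - 2)*(s + 2)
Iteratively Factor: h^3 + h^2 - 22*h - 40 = (h + 2)*(h^2 - h - 20) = (h - 5)*(h + 2)*(h + 4)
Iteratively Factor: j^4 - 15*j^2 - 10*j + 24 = (j - 1)*(j^3 + j^2 - 14*j - 24) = (j - 1)*(j + 3)*(j^2 - 2*j - 8) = (j - 1)*(j + 2)*(j + 3)*(j - 4)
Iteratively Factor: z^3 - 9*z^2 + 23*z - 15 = (z - 3)*(z^2 - 6*z + 5) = (z - 3)*(z - 1)*(z - 5)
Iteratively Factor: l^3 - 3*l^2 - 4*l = (l - 4)*(l^2 + l) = l*(l - 4)*(l + 1)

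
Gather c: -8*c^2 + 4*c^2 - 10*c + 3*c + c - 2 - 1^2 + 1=-4*c^2 - 6*c - 2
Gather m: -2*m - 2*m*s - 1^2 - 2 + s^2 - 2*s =m*(-2*s - 2) + s^2 - 2*s - 3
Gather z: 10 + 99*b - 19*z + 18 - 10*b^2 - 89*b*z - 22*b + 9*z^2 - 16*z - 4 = -10*b^2 + 77*b + 9*z^2 + z*(-89*b - 35) + 24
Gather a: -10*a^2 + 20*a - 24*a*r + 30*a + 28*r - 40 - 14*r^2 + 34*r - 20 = -10*a^2 + a*(50 - 24*r) - 14*r^2 + 62*r - 60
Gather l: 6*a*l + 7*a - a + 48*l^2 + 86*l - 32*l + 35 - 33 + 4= 6*a + 48*l^2 + l*(6*a + 54) + 6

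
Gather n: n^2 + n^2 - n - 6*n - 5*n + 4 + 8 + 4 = 2*n^2 - 12*n + 16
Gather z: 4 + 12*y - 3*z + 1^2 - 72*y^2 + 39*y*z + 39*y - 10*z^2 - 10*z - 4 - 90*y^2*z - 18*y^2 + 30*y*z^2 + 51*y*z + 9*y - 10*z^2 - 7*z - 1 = -90*y^2 + 60*y + z^2*(30*y - 20) + z*(-90*y^2 + 90*y - 20)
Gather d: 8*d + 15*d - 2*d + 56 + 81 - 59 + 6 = 21*d + 84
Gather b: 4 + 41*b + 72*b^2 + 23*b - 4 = 72*b^2 + 64*b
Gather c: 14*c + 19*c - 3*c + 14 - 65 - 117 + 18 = 30*c - 150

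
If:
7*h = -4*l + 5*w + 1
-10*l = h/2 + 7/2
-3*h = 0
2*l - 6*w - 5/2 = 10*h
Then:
No Solution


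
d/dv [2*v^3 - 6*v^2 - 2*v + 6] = 6*v^2 - 12*v - 2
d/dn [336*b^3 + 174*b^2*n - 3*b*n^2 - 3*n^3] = 174*b^2 - 6*b*n - 9*n^2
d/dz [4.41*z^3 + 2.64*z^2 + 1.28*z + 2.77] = 13.23*z^2 + 5.28*z + 1.28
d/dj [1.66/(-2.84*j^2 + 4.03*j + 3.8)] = (9.4288*j - 6.6898)/(-2.84*j^2 + 4.03*j + 3.8)^2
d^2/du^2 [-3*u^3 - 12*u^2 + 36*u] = -18*u - 24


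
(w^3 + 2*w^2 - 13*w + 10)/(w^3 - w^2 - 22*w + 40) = (w - 1)/(w - 4)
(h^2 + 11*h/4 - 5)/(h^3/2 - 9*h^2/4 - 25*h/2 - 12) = (-4*h^2 - 11*h + 20)/(-2*h^3 + 9*h^2 + 50*h + 48)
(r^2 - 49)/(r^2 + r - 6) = (r^2 - 49)/(r^2 + r - 6)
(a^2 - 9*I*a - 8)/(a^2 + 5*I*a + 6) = (a - 8*I)/(a + 6*I)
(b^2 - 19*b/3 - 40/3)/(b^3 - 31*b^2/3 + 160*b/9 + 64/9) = 3*(3*b + 5)/(9*b^2 - 21*b - 8)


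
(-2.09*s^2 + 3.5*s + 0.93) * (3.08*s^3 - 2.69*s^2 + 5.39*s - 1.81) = -6.4372*s^5 + 16.4021*s^4 - 17.8157*s^3 + 20.1462*s^2 - 1.3223*s - 1.6833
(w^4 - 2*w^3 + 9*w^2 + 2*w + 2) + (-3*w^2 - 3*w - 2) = w^4 - 2*w^3 + 6*w^2 - w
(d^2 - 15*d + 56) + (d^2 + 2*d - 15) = 2*d^2 - 13*d + 41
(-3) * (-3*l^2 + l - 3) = 9*l^2 - 3*l + 9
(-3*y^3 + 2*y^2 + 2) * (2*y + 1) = -6*y^4 + y^3 + 2*y^2 + 4*y + 2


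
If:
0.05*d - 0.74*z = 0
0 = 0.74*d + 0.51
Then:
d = -0.69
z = -0.05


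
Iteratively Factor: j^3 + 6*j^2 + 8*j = (j + 2)*(j^2 + 4*j) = j*(j + 2)*(j + 4)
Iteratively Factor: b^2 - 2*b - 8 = (b - 4)*(b + 2)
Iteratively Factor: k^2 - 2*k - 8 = (k - 4)*(k + 2)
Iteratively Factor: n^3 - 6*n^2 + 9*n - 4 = (n - 1)*(n^2 - 5*n + 4) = (n - 1)^2*(n - 4)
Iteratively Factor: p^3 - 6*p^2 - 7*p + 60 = (p - 5)*(p^2 - p - 12) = (p - 5)*(p + 3)*(p - 4)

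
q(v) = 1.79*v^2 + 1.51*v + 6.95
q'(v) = 3.58*v + 1.51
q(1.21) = 11.40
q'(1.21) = 5.84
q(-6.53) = 73.42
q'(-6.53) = -21.87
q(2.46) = 21.50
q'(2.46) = 10.32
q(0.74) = 9.05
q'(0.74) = 4.16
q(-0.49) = 6.64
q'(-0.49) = -0.24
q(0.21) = 7.35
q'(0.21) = 2.26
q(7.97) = 132.69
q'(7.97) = 30.04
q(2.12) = 18.20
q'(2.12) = 9.10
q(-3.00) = 18.53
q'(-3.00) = -9.23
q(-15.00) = 387.05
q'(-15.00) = -52.19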